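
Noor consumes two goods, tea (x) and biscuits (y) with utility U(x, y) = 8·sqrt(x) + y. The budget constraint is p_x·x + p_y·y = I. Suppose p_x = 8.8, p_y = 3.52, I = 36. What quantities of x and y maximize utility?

Set MRS = p_x/p_y: 4·x^(−1/2) = p_x/p_y.
Solve: √x = 4·p_y/p_x, so x*(p_x,p_y) = (4·p_y/p_x)², and y* = (I − p_x·x*)/p_y.
Plugging in: x* = (4·3.52/8.8)² = 2.56, y* = 3.8273.

x* = 2.56, y* = 3.8273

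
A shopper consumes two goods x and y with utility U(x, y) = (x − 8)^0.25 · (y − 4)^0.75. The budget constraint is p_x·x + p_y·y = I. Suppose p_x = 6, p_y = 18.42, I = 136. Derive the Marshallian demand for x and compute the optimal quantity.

Discretionary income = 136 − 8·6 − 4·18.42 = 14.32; x* = 8 + 0.25·14.32/6 = 8.5967.

x* = 8.5967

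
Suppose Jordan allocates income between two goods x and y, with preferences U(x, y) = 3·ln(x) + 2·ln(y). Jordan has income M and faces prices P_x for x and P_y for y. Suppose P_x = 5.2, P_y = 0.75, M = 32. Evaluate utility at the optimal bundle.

V = 9.593

MU_x/MU_y = (3·y)/(2·x); tangency sets this equal to P_x/P_y.
Rearranging, P_y·y = (2/3)·P_x·x. Substituting into the budget gives P_x·x·(1 + (2/3)) = M.
Demand: x*(P_x,P_y,M) = 0.6·M/P_x and y* = 0.4·M/P_y.
At P_x=5.2, P_y=0.75, M=32: x* = 0.6·32/5.2 = 3.6923, y* = 17.0667.
Utility at the optimum: U(3.6923, 17.0667) = 9.593.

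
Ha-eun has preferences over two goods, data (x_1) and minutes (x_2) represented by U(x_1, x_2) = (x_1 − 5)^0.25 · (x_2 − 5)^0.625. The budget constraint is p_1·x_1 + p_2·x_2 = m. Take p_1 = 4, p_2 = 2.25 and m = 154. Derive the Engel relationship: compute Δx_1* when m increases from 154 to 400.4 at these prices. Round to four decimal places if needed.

Δx_1* = 17.6

MRS = (2/5)·(x_2−5)/(x_1−5). Tangency with p_1/p_2 gives x_2−5 = (5/2)·(p_1/p_2)·(x_1−5).
After buying the subsistence bundle (5, 5), a share 2/7 of the remaining income goes to x_1: x_1* = 5 + 2/7·(m − 5p_1 − 5p_2)/p_1.
Discretionary income = 154 − 5·4 − 5·2.25 = 122.75; x_1* = 5 + 2/7·122.75/4 = 13.7679.
At m' = 400.4: x_1* = 31.3679. Change: 31.3679 − 13.7679 = 17.6.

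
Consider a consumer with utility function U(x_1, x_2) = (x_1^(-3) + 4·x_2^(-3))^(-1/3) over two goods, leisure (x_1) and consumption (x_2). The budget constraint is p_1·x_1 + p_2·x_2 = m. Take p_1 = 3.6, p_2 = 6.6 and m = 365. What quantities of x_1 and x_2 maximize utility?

x_1* = 31.4077, x_2* = 38.1716

MU_x_1 ∝ x_1^(-4), MU_x_2 ∝ 4·x_2^(-4), so MRS = (1/4)·(x_2/x_1)^(4) = p_1/p_2.
Hence x_2/x_1 = (4·p_1/p_2)^(1/(4)), i.e. raised to the 0.25 power.
With the ratio pinned down, the budget gives x_1* = m/(p_1 + p_2·(x_2/x_1)) and x_2* = (x_2/x_1)·x_1*.
Numerically x_2/x_1 = 1.215359, so x_1* = 365/(3.6 + 6.6·1.215359) = 31.4077 and x_2* = 1.215359·31.4077 = 38.1716.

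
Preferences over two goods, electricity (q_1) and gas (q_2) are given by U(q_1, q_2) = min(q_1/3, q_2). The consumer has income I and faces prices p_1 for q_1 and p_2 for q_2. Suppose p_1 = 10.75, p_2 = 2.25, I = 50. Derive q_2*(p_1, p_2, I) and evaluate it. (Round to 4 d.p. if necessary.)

With perfect complements, no substitution: consume in ratio q_1:q_2 = 3:1.
Budget: p_1·q_1 + p_2·(1/3)·q_1 = I, so (3·p_1 + p_2)·q_1 = 3·I.
Demand: q_1*(p_1,p_2,I) = 3·I/(3·p_1 + p_2), q_2* = I/(3·p_1 + p_2).
Here 3·10.75 + 2.25 = 34.5, giving q_2* = 1.4493.

q_2* = 1.4493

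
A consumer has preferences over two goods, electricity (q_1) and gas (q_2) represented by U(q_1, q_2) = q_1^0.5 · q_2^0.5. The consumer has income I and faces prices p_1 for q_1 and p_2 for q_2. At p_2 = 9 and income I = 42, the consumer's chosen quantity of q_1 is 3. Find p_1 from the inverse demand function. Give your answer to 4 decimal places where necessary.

MU_q_1/MU_q_2 = (0.5·q_2)/(0.5·q_1); tangency sets this equal to p_1/p_2.
So 0.5·p_2·q_2 = 0.5·p_1·q_1; combined with the budget, a share 0.5 of income goes to q_1.
Demand: q_1*(p_1,p_2,I) = 0.5·I/p_1 and q_2* = 0.5·I/p_2.
Set q_1* = 3 in the demand function and solve for p_1: p_1 = 7.

p_1 = 7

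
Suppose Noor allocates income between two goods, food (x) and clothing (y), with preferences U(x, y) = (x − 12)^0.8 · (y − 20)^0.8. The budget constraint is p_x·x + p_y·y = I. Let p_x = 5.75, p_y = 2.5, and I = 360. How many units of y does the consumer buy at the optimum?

MRS = (y−20)/(x−12). Tangency with p_x/p_y gives y−20 = (p_x/p_y)·(x−12).
After buying the subsistence bundle (12, 20), a share 0.5 of the remaining income goes to x: x* = 12 + 0.5·(I − 12p_x − 20p_y)/p_x.
Discretionary income = 360 − 12·5.75 − 20·2.5 = 241; y* = 20 + 0.5·241/2.5 = 68.2.

y* = 68.2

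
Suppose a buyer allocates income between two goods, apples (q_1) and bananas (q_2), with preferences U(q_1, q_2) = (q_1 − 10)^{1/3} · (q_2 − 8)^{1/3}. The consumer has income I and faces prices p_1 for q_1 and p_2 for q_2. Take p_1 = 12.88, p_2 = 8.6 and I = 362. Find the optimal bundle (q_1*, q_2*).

This is Cobb-Douglas in (q_1−10, q_2−8): tangency gives 1/3·p_2·(q_2−8) = 1/3·p_1·(q_1−10).
Substituting into the budget: q_1* = 10 + 0.5·(I − 10·p_1 − 8·p_2)/p_1, and q_2* = 8 + 0.5·(…)/p_2.
Discretionary income = 362 − 10·12.88 − 8·8.6 = 164.4; q_1* = 10 + 0.5·164.4/12.88 = 16.382; q_2* = 8 + 0.5·164.4/8.6 = 17.5581.

q_1* = 16.382, q_2* = 17.5581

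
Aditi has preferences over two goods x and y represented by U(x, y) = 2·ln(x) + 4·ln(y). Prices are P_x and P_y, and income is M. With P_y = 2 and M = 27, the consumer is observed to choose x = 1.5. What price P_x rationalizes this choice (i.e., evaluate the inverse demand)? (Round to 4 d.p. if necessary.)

P_x = 6

Tangency: MRS = (1/2)·y/x = P_x/P_y.
Rearranging, P_y·y = 2·P_x·x. Substituting into the budget gives P_x·x·(1 + 2) = M.
Demand: x*(P_x,P_y,M) = 1/3·M/P_x and y* = 2/3·M/P_y.
Set x* = 1.5 in the demand function and solve for P_x: P_x = 6.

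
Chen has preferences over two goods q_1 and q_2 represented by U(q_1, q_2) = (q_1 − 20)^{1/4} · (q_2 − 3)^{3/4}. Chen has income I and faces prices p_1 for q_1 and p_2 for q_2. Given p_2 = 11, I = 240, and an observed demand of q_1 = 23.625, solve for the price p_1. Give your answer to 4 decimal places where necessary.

p_1 = 6

Let q_1' = q_1−20, q_2' = q_2−3. MRS = (1/3)·q_2'/q_1' = p_1/p_2.
Substituting into the budget: q_1* = 20 + 0.25·(I − 20·p_1 − 3·p_2)/p_1, and q_2* = 3 + 0.75·(…)/p_2.
Set q_1* = 23.625 in the demand function and solve for p_1: p_1 = 6.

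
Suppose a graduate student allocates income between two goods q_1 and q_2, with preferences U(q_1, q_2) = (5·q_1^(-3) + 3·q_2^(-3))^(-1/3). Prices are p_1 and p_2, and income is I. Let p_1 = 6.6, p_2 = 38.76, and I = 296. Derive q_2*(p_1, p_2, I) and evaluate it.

From the CES first-order condition, (5/3)·(q_2/q_1)^(4) = p_1/p_2.
Solve for the ratio: q_2/q_1 = [(3/5)·p_1/p_2]^(0.25).
Substitute q_2 = (q_2/q_1)·q_1 into the budget: q_1* = I/(p_1 + p_2·(q_2/q_1)).
Numerically q_2/q_1 = 0.565364, so q_1* = 296/(6.6 + 38.76·0.565364) = 10.381 and q_2* = 0.565364·10.381 = 5.8691.

q_2* = 5.8691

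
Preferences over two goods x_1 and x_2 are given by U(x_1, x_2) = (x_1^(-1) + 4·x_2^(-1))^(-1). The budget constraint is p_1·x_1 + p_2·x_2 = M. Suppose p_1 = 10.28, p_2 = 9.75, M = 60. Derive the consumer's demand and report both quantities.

From the CES first-order condition, (1/4)·(x_2/x_1)^(2) = p_1/p_2.
Hence x_2/x_1 = (4·p_1/p_2)^(1/(2)), i.e. raised to the 0.5 power.
Substitute x_2 = (x_2/x_1)·x_1 into the budget: x_1* = M/(p_1 + p_2·(x_2/x_1)).
Numerically x_2/x_1 = 2.05364, so x_1* = 60/(10.28 + 9.75·2.05364) = 1.98 and x_2* = 2.05364·1.98 = 4.0662.

x_1* = 1.98, x_2* = 4.0662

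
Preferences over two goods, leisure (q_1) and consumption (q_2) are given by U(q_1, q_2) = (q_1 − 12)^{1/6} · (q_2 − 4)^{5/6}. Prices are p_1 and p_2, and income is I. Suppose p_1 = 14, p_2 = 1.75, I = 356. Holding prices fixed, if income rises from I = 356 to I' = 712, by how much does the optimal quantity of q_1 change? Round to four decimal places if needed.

After buying the subsistence bundle (12, 4), a share 1/6 of the remaining income goes to q_1: q_1* = 12 + 1/6·(I − 12p_1 − 4p_2)/p_1.
Discretionary income = 356 − 12·14 − 4·1.75 = 181; q_1* = 12 + 1/6·181/14 = 14.1548.
At I' = 712: q_1* = 18.3929. Change: 18.3929 − 14.1548 = 4.2381.

Δq_1* = 4.2381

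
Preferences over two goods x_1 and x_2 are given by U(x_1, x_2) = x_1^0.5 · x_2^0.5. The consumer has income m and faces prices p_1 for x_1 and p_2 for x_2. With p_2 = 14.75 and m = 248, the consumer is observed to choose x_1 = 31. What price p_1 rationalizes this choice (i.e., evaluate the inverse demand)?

The MRS is x_2/x_1. Set MRS = p_1/p_2.
So 0.5·p_2·x_2 = 0.5·p_1·x_1; combined with the budget, a share 0.5 of income goes to x_1.
Demand: x_1*(p_1,p_2,m) = 0.5·m/p_1 and x_2* = 0.5·m/p_2.
Set x_1* = 31 in the demand function and solve for p_1: p_1 = 4.

p_1 = 4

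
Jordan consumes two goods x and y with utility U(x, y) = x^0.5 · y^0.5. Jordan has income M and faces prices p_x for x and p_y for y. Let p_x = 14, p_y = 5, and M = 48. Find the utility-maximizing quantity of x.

x* = 1.7143

Tangency: MRS = y/x = p_x/p_y.
Rearranging, p_y·y = p_x·x. Substituting into the budget gives p_x·x·(1 + 1) = M.
Demand: x*(p_x,p_y,M) = 0.5·M/p_x and y* = 0.5·M/p_y.
At p_x=14, p_y=5, M=48: x* = 0.5·48/14 = 1.7143.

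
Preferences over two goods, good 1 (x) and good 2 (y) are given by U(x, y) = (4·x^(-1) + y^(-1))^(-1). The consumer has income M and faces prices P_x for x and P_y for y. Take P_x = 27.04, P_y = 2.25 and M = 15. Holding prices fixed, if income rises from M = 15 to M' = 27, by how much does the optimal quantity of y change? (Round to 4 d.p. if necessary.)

Substitute y = (y/x)·x into the budget: x* = M/(P_x + P_y·(y/x)).
Numerically y/x = 1.733333, so x* = 15/(27.04 + 2.25·1.733333) = 0.4848 and y* = 1.733333·0.4848 = 0.8403.
At M' = 27: y* = 1.5126. Change: 1.5126 − 0.8403 = 0.6723.

Δy* = 0.6723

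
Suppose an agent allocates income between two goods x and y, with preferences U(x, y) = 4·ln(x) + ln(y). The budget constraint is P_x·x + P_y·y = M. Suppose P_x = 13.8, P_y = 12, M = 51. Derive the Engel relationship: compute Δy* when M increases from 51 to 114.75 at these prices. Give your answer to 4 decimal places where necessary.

MU_x/MU_y = (4·y)/(x); tangency sets this equal to P_x/P_y.
So 4·P_y·y = P_x·x; combined with the budget, a share 0.8 of income goes to x.
Demand: x*(P_x,P_y,M) = 0.8·M/P_x and y* = 0.2·M/P_y.
At P_x=13.8, P_y=12, M=51: y* = 0.2·51/12 = 0.85.
At M' = 114.75: y* = 1.9125. Change: 1.9125 − 0.85 = 1.0625.

Δy* = 1.0625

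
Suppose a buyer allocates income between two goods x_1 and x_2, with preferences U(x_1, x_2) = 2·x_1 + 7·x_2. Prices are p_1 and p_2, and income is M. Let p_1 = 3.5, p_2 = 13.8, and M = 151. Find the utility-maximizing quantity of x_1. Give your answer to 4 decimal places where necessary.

Numerically: x_1* = 43.1429, x_2* = 0.

x_1* = 43.1429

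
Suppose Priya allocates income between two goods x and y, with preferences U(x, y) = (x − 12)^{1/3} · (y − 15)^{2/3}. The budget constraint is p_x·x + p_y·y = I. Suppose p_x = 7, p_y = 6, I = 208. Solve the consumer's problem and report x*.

This is Cobb-Douglas in (x−12, y−15): tangency gives 1/3·p_y·(y−15) = 2/3·p_x·(x−12).
Substituting into the budget: x* = 12 + 1/3·(I − 12·p_x − 15·p_y)/p_x, and y* = 15 + 2/3·(…)/p_y.
Discretionary income = 208 − 12·7 − 15·6 = 34; x* = 12 + 1/3·34/7 = 13.619.

x* = 13.619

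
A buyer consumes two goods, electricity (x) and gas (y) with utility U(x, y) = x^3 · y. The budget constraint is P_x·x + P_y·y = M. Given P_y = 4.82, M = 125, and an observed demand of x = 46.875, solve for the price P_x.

P_x = 2

Tangency: MRS = 3·y/x = P_x/P_y.
So 3·P_y·y = P_x·x; combined with the budget, a share 0.75 of income goes to x.
Demand: x*(P_x,P_y,M) = 0.75·M/P_x and y* = 0.25·M/P_y.
Set x* = 46.875 in the demand function and solve for P_x: P_x = 2.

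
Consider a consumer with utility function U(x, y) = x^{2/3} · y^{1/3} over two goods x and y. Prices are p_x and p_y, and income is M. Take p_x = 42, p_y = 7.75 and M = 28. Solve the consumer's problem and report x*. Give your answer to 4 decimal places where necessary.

At p_x=42, p_y=7.75, M=28: x* = 2/3·28/42 = 0.4444.

x* = 0.4444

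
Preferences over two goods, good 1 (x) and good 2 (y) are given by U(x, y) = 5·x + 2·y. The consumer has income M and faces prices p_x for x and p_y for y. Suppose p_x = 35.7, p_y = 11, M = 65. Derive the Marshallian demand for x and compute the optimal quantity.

x* = 0

Perfect substitutes: compare marginal utility per dollar. 5/p_x vs 2/p_y → 0.1401 vs 0.1818.
y gives more utility per dollar, so spend all income on y: y* = M/p_y, x* = 0.
Numerically: x* = 0, y* = 5.9091.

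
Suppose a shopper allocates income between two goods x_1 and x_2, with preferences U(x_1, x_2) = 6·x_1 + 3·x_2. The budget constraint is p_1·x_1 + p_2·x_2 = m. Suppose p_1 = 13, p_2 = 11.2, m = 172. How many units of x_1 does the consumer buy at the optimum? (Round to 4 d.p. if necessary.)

Linear utility — the consumer picks whichever good has higher MU/price: 6/13 = 0.4615 vs 3/11.2 = 0.2679.
x_1 gives more utility per dollar, so spend all income on x_1: x_1* = m/p_1, x_2* = 0.
Numerically: x_1* = 13.2308, x_2* = 0.

x_1* = 13.2308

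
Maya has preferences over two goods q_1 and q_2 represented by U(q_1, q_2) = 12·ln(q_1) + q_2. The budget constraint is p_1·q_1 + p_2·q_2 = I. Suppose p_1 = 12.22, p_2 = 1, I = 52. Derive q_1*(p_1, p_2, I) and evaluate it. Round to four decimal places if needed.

Set MRS = p_1/p_2: (12/q_1)/1 = p_1/p_2.
So q_1*(p_1,p_2) = 12·p_2/p_1, independent of income; and q_2* = (I − 12·p_2)/p_2.
At the given prices: q_1* = 12·1/12.22 = 0.982.

q_1* = 0.982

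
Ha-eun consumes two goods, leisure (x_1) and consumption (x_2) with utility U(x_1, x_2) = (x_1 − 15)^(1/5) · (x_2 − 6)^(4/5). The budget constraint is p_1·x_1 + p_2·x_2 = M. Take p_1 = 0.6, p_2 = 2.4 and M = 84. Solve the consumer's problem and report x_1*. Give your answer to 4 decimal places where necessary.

x_1* = 35.2

After buying the subsistence bundle (15, 6), a share 0.2 of the remaining income goes to x_1: x_1* = 15 + 0.2·(M − 15p_1 − 6p_2)/p_1.
Discretionary income = 84 − 15·0.6 − 6·2.4 = 60.6; x_1* = 15 + 0.2·60.6/0.6 = 35.2.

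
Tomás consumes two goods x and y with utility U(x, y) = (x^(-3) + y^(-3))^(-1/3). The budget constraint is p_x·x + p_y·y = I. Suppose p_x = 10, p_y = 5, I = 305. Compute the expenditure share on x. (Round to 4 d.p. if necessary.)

share on x = 0.6271

MU_x ∝ x^(-4), MU_y ∝ y^(-4), so MRS = (y/x)^(4) = p_x/p_y.
Solve for the ratio: y/x = [p_x/p_y]^(0.25).
With the ratio pinned down, the budget gives x* = I/(p_x + p_y·(y/x)) and y* = (y/x)·x*.
Numerically y/x = 1.189207, so x* = 305/(10 + 5·1.189207) = 19.127 and y* = 1.189207·19.127 = 22.746.
Expenditure on x: 10·19.127 = 191.2701; share = 0.6271.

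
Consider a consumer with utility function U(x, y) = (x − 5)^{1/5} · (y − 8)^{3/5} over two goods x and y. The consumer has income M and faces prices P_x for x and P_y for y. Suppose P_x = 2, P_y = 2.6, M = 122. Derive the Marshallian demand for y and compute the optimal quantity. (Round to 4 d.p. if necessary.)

y* = 34.3077

Let x' = x−5, y' = y−8. MRS = (1/3)·y'/x' = P_x/P_y.
After buying the subsistence bundle (5, 8), a share 0.25 of the remaining income goes to x: x* = 5 + 0.25·(M − 5P_x − 8P_y)/P_x.
Discretionary income = 122 − 5·2 − 8·2.6 = 91.2; y* = 8 + 0.75·91.2/2.6 = 34.3077.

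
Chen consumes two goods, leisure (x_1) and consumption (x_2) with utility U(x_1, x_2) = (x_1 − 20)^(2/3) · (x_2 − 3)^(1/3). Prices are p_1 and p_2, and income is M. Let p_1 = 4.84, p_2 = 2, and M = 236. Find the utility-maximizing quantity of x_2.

MRS = 2·(x_2−3)/(x_1−20). Tangency with p_1/p_2 gives x_2−3 = (1/2)·(p_1/p_2)·(x_1−20).
After buying the subsistence bundle (20, 3), a share 2/3 of the remaining income goes to x_1: x_1* = 20 + 2/3·(M − 20p_1 − 3p_2)/p_1.
Discretionary income = 236 − 20·4.84 − 3·2 = 133.2; x_2* = 3 + 1/3·133.2/2 = 25.2.

x_2* = 25.2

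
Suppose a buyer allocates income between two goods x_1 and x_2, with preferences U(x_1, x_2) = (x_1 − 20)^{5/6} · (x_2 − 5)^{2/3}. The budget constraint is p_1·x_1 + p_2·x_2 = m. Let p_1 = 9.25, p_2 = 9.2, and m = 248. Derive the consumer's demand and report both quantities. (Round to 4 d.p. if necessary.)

This is Cobb-Douglas in (x_1−20, x_2−5): tangency gives 5/6·p_2·(x_2−5) = 2/3·p_1·(x_1−20).
After buying the subsistence bundle (20, 5), a share 5/9 of the remaining income goes to x_1: x_1* = 20 + 5/9·(m − 20p_1 − 5p_2)/p_1.
Discretionary income = 248 − 20·9.25 − 5·9.2 = 17; x_1* = 20 + 5/9·17/9.25 = 21.021; x_2* = 5 + 4/9·17/9.2 = 5.8213.

x_1* = 21.021, x_2* = 5.8213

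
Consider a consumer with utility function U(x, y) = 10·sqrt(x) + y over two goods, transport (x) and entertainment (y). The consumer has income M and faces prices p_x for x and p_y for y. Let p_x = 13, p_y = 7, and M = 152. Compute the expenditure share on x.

Thus x* = (5·p_y/p_x)² — independent of M — with the rest of income spent on y.
Plugging in: x* = (5·7/13)² = 7.2485, y* = 8.2527.
Expenditure on x: 13·7.2485 = 94.2308; share = 0.6199.

share on x = 0.6199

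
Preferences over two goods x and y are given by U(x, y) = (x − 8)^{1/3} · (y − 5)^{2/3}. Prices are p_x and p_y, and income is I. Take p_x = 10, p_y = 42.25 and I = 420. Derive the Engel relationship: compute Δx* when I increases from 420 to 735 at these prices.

Δx* = 10.5

Let x' = x−8, y' = y−5. MRS = (1/2)·y'/x' = p_x/p_y.
After buying the subsistence bundle (8, 5), a share 1/3 of the remaining income goes to x: x* = 8 + 1/3·(I − 8p_x − 5p_y)/p_x.
Discretionary income = 420 − 8·10 − 5·42.25 = 128.75; x* = 8 + 1/3·128.75/10 = 12.2917.
At I' = 735: x* = 22.7917. Change: 22.7917 − 12.2917 = 10.5.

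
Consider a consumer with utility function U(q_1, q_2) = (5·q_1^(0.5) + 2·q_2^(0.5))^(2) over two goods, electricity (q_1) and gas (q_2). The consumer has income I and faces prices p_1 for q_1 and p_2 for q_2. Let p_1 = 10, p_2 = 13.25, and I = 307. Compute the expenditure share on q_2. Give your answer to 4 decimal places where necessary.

share on q_2 = 0.1077

From the CES first-order condition, (5/2)·(q_2/q_1)^(0.5) = p_1/p_2.
Hence q_2/q_1 = ((2/5)·p_1/p_2)^(1/(0.5)), i.e. raised to the 2 power.
With the ratio pinned down, the budget gives q_1* = I/(p_1 + p_2·(q_2/q_1)) and q_2* = (q_2/q_1)·q_1*.
Numerically q_2/q_1 = 0.091136, so q_1* = 307/(10 + 13.25·0.091136) = 27.3923 and q_2* = 0.091136·27.3923 = 2.4964.
Expenditure on q_2: 13.25·2.4964 = 33.0774; share = 0.1077.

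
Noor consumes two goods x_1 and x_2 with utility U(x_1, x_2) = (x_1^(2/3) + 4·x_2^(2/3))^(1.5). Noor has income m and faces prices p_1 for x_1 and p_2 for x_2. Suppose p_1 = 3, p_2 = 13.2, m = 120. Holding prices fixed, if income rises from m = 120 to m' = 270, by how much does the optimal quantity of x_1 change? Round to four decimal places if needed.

MRS = MU_x_1/MU_x_2 = (1/4)·(x_2/x_1)^(1/3). Set equal to p_1/p_2.
Solve for the ratio: x_2/x_1 = [4·p_1/p_2]^(3).
With the ratio pinned down, the budget gives x_1* = m/(p_1 + p_2·(x_2/x_1)) and x_2* = (x_2/x_1)·x_1*.
Numerically x_2/x_1 = 0.751315, so x_1* = 120/(3 + 13.2·0.751315) = 9.2898.
At m' = 270: x_1* = 20.9021. Change: 20.9021 − 9.2898 = 11.6123.

Δx_1* = 11.6123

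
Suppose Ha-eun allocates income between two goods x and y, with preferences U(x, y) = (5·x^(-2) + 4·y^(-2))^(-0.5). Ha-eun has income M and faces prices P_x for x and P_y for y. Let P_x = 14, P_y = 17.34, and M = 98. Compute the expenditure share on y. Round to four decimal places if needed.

MU_x ∝ 5·x^(-3), MU_y ∝ 4·y^(-3), so MRS = (5/4)·(y/x)^(3) = P_x/P_y.
Solve for the ratio: y/x = [(4/5)·P_x/P_y]^(1/3).
Substitute y = (y/x)·x into the budget: x* = M/(P_x + P_y·(y/x)).
Numerically y/x = 0.864416, so x* = 98/(14 + 17.34·0.864416) = 3.3806 and y* = 0.864416·3.3806 = 2.9222.
Expenditure on y: 17.34·2.9222 = 50.6717; share = 0.5171.

share on y = 0.5171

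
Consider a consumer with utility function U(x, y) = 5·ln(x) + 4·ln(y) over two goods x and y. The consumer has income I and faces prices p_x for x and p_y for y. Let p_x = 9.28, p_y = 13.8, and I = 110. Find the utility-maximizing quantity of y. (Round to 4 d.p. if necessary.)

y* = 3.5427

The MRS is (5/4)·y/x. Set MRS = p_x/p_y.
Rearranging, p_y·y = (4/5)·p_x·x. Substituting into the budget gives p_x·x·(1 + (4/5)) = I.
Demand: x*(p_x,p_y,I) = 5/9·I/p_x and y* = 4/9·I/p_y.
At p_x=9.28, p_y=13.8, I=110: y* = 4/9·110/13.8 = 3.5427.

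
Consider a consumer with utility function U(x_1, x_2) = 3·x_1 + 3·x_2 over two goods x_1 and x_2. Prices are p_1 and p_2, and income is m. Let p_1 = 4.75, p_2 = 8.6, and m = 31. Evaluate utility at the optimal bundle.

V = 19.5789

Numerically: x_1* = 6.5263, x_2* = 0.
Utility at the optimum: U(6.5263, 0) = 19.5789.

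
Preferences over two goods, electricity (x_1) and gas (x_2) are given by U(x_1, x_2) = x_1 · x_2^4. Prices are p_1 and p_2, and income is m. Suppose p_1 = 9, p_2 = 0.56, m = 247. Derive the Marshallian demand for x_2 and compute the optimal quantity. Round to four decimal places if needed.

x_2* = 352.8571

Tangency: MRS = (1/4)·x_2/x_1 = p_1/p_2.
Rearranging, p_2·x_2 = 4·p_1·x_1. Substituting into the budget gives p_1·x_1·(1 + 4) = m.
Demand: x_1*(p_1,p_2,m) = 0.2·m/p_1 and x_2* = 0.8·m/p_2.
At p_1=9, p_2=0.56, m=247: x_2* = 0.8·247/0.56 = 352.8571.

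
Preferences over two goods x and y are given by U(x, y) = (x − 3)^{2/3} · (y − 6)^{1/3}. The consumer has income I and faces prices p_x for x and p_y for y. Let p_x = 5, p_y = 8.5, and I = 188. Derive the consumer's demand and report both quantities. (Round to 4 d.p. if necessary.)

x* = 19.2667, y* = 10.7843

This is Cobb-Douglas in (x−3, y−6): tangency gives 2/3·p_y·(y−6) = 1/3·p_x·(x−3).
Substituting into the budget: x* = 3 + 2/3·(I − 3·p_x − 6·p_y)/p_x, and y* = 6 + 1/3·(…)/p_y.
Discretionary income = 188 − 3·5 − 6·8.5 = 122; x* = 3 + 2/3·122/5 = 19.2667; y* = 6 + 1/3·122/8.5 = 10.7843.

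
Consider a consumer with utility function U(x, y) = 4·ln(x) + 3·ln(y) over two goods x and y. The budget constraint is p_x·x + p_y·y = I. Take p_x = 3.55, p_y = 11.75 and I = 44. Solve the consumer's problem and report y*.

Tangency: MRS = (4/3)·y/x = p_x/p_y.
Rearranging, p_y·y = (3/4)·p_x·x. Substituting into the budget gives p_x·x·(1 + (3/4)) = I.
Demand: x*(p_x,p_y,I) = 4/7·I/p_x and y* = 3/7·I/p_y.
At p_x=3.55, p_y=11.75, I=44: y* = 3/7·44/11.75 = 1.6049.

y* = 1.6049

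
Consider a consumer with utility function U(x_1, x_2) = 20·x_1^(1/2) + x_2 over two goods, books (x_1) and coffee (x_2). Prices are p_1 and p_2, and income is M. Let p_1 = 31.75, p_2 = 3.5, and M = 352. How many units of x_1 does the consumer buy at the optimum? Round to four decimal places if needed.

x_1* = 1.2152

Set MRS = p_1/p_2: 10·x_1^(−1/2) = p_1/p_2.
Thus x_1* = (10·p_2/p_1)² — independent of M — with the rest of income spent on x_2.
Plugging in: x_1* = (10·3.5/31.75)² = 1.2152.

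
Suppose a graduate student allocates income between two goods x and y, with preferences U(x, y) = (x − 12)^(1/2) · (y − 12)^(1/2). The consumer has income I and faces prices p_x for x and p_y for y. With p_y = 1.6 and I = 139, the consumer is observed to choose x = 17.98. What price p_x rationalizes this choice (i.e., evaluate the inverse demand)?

p_x = 5

MRS = (y−12)/(x−12). Tangency with p_x/p_y gives y−12 = (p_x/p_y)·(x−12).
Substituting into the budget: x* = 12 + 0.5·(I − 12·p_x − 12·p_y)/p_x, and y* = 12 + 0.5·(…)/p_y.
Set x* = 17.98 in the demand function and solve for p_x: p_x = 5.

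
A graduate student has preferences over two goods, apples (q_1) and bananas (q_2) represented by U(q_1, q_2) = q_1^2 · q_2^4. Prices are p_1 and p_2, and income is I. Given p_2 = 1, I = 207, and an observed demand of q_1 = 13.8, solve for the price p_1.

p_1 = 5

MU_q_1/MU_q_2 = (2·q_2)/(4·q_1); tangency sets this equal to p_1/p_2.
So 2·p_2·q_2 = 4·p_1·q_1; combined with the budget, a share 1/3 of income goes to q_1.
Demand: q_1*(p_1,p_2,I) = 1/3·I/p_1 and q_2* = 2/3·I/p_2.
Set q_1* = 13.8 in the demand function and solve for p_1: p_1 = 5.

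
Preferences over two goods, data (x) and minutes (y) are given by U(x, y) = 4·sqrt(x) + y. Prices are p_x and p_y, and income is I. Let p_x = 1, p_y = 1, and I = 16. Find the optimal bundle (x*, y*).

Utility is quasi-linear in y; the FOC for x is 2/√x = p_x/p_y.
Thus x* = (2·p_y/p_x)² — independent of I — with the rest of income spent on y.
Plugging in: x* = (2·1/1)² = 4, y* = 12.

x* = 4, y* = 12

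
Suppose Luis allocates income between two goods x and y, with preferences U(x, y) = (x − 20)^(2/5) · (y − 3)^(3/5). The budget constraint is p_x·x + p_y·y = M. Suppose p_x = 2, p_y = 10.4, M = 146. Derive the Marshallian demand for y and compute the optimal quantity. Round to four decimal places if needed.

y* = 7.3154

This is Cobb-Douglas in (x−20, y−3): tangency gives 0.4·p_y·(y−3) = 0.6·p_x·(x−20).
After buying the subsistence bundle (20, 3), a share 0.4 of the remaining income goes to x: x* = 20 + 0.4·(M − 20p_x − 3p_y)/p_x.
Discretionary income = 146 − 20·2 − 3·10.4 = 74.8; y* = 3 + 0.6·74.8/10.4 = 7.3154.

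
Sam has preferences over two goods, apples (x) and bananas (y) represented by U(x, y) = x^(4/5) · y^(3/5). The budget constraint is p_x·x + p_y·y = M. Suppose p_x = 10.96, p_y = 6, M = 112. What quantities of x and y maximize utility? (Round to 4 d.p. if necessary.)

x* = 5.8394, y* = 8

Tangency: MRS = (4/3)·y/x = p_x/p_y.
So 0.8·p_y·y = 0.6·p_x·x; combined with the budget, a share 4/7 of income goes to x.
Demand: x*(p_x,p_y,M) = 4/7·M/p_x and y* = 3/7·M/p_y.
At p_x=10.96, p_y=6, M=112: x* = 4/7·112/10.96 = 5.8394, y* = 8.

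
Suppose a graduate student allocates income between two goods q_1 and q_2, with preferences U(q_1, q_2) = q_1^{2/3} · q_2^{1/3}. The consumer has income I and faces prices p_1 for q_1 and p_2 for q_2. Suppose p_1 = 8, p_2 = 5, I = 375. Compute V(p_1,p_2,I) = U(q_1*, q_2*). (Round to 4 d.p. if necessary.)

MU_q_1/MU_q_2 = (2/3·q_2)/(1/3·q_1); tangency sets this equal to p_1/p_2.
Rearranging, p_2·q_2 = (1/2)·p_1·q_1. Substituting into the budget gives p_1·q_1·(1 + (1/2)) = I.
Demand: q_1*(p_1,p_2,I) = 2/3·I/p_1 and q_2* = 1/3·I/p_2.
At p_1=8, p_2=5, I=375: q_1* = 2/3·375/8 = 31.25, q_2* = 25.
Utility at the optimum: U(31.25, 25) = 29.0099.

V = 29.0099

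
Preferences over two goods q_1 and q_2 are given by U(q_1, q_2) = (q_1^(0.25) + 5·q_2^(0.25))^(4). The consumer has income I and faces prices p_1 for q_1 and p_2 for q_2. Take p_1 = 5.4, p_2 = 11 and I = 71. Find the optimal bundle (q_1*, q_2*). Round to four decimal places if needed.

q_1* = 1.6977, q_2* = 5.6211

Numerically q_2/q_1 = 3.311017, so q_1* = 71/(5.4 + 11·3.311017) = 1.6977 and q_2* = 3.311017·1.6977 = 5.6211.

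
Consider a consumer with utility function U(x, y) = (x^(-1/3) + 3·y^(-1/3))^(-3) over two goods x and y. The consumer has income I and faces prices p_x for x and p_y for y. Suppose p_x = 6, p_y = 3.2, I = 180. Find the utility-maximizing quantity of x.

With the ratio pinned down, the budget gives x* = I/(p_x + p_y·(y/x)) and y* = (y/x)·x*.
Numerically y/x = 3.652514, so x* = 180/(6 + 3.2·3.652514) = 10.1764.

x* = 10.1764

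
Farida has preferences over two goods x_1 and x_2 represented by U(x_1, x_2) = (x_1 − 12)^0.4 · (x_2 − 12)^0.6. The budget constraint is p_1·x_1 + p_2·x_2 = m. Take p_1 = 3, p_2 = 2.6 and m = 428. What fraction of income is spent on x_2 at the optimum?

share on x_2 = 0.5787

MRS = (2/3)·(x_2−12)/(x_1−12). Tangency with p_1/p_2 gives x_2−12 = (3/2)·(p_1/p_2)·(x_1−12).
After buying the subsistence bundle (12, 12), a share 0.4 of the remaining income goes to x_1: x_1* = 12 + 0.4·(m − 12p_1 − 12p_2)/p_1.
Discretionary income = 428 − 12·3 − 12·2.6 = 360.8; x_1* = 12 + 0.4·360.8/3 = 60.1067; x_2* = 12 + 0.6·360.8/2.6 = 95.2615.
Expenditure on x_2: 2.6·95.2615 = 247.68; share = 0.5787.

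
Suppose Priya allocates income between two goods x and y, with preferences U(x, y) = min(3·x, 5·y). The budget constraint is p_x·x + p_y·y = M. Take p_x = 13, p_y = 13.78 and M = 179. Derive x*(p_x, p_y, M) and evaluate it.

Demand: x*(p_x,p_y,M) = 5·M/(5·p_x + 3·p_y), y* = 3·M/(5·p_x + 3·p_y).
Here 5·13 + 3·13.78 = 106.34, giving x* = 8.4164.

x* = 8.4164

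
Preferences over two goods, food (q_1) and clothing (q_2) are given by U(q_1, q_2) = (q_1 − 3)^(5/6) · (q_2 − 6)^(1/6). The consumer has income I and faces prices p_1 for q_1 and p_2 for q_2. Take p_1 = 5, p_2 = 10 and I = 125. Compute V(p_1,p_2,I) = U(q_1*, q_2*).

V = 5.6774

This is Cobb-Douglas in (q_1−3, q_2−6): tangency gives 5/6·p_2·(q_2−6) = 1/6·p_1·(q_1−3).
Substituting into the budget: q_1* = 3 + 5/6·(I − 3·p_1 − 6·p_2)/p_1, and q_2* = 6 + 1/6·(…)/p_2.
Discretionary income = 125 − 3·5 − 6·10 = 50; q_1* = 3 + 5/6·50/5 = 11.3333; q_2* = 6 + 1/6·50/10 = 6.8333.
Utility at the optimum: U(11.3333, 6.8333) = 5.6774.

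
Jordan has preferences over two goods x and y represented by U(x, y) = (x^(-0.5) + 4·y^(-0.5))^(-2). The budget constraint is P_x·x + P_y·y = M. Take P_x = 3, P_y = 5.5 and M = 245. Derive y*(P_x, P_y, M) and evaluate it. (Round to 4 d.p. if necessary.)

MU_x ∝ x^(-1.5), MU_y ∝ 4·y^(-1.5), so MRS = (1/4)·(y/x)^(1.5) = P_x/P_y.
Solve for the ratio: y/x = [4·P_x/P_y]^(2/3).
Substitute y = (y/x)·x into the budget: x* = M/(P_x + P_y·(y/x)).
Numerically y/x = 1.682205, so x* = 245/(3 + 5.5·1.682205) = 19.9965 and y* = 1.682205·19.9965 = 33.6383.

y* = 33.6383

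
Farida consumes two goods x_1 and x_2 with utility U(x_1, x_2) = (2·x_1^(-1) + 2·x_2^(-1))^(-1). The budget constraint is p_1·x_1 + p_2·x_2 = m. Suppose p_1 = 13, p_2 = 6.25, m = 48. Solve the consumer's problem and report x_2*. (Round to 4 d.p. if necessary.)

x_2* = 3.1447

From the CES first-order condition, (x_2/x_1)^(2) = p_1/p_2.
Solve for the ratio: x_2/x_1 = [p_1/p_2]^(0.5).
Substitute x_2 = (x_2/x_1)·x_1 into the budget: x_1* = m/(p_1 + p_2·(x_2/x_1)).
Numerically x_2/x_1 = 1.442221, so x_1* = 48/(13 + 6.25·1.442221) = 2.1804 and x_2* = 1.442221·2.1804 = 3.1447.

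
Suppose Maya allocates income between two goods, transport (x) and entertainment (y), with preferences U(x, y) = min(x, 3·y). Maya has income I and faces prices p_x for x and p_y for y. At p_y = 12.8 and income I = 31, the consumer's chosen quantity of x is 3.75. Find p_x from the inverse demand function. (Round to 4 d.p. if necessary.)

p_x = 4

With perfect complements, no substitution: consume in ratio x:y = 3:1.
Budget: p_x·x + p_y·(1/3)·x = I, so (3·p_x + p_y)·x = 3·I.
Demand: x*(p_x,p_y,I) = 3·I/(3·p_x + p_y), y* = I/(3·p_x + p_y).
Set x* = 3.75 in the demand function and solve for p_x: p_x = 4.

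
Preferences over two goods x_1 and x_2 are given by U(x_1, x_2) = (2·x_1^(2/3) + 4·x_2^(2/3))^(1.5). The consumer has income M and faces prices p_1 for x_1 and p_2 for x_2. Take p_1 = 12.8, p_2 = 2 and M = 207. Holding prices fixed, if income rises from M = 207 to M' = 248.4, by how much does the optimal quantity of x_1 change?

MRS = MU_x_1/MU_x_2 = (1/2)·(x_2/x_1)^(1/3). Set equal to p_1/p_2.
Solve for the ratio: x_2/x_1 = [2·p_1/p_2]^(3).
With the ratio pinned down, the budget gives x_1* = M/(p_1 + p_2·(x_2/x_1)) and x_2* = (x_2/x_1)·x_1*.
Numerically x_2/x_1 = 2097.152, so x_1* = 207/(12.8 + 2·2097.152) = 0.0492.
At M' = 248.4: x_1* = 0.059. Change: 0.059 − 0.0492 = 0.0098.

Δx_1* = 0.0098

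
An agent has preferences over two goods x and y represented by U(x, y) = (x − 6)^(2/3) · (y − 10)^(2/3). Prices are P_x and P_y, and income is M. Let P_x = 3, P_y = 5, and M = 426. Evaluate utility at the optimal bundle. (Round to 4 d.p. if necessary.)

V = 165.8606

This is Cobb-Douglas in (x−6, y−10): tangency gives 2/3·P_y·(y−10) = 2/3·P_x·(x−6).
After buying the subsistence bundle (6, 10), a share 0.5 of the remaining income goes to x: x* = 6 + 0.5·(M − 6P_x − 10P_y)/P_x.
Discretionary income = 426 − 6·3 − 10·5 = 358; x* = 6 + 0.5·358/3 = 65.6667; y* = 10 + 0.5·358/5 = 45.8.
Utility at the optimum: U(65.6667, 45.8) = 165.8606.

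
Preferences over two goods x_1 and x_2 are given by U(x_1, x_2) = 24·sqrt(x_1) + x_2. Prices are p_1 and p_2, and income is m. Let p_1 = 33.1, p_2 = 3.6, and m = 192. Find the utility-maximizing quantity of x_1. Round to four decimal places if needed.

MU_x_1 = 12/√x_1, MU_x_2 = 1. Tangency: 12/√x_1 = p_1/p_2.
Solve: √x_1 = 12·p_2/p_1, so x_1*(p_1,p_2) = (12·p_2/p_1)², and x_2* = (m − p_1·x_1*)/p_2.
Plugging in: x_1* = (12·3.6/33.1)² = 1.7034.

x_1* = 1.7034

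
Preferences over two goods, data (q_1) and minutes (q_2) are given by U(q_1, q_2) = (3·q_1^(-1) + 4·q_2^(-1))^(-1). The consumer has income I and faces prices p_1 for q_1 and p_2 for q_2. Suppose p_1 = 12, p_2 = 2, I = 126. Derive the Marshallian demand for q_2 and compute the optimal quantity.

MRS = MU_q_1/MU_q_2 = (3/4)·(q_2/q_1)^(2). Set equal to p_1/p_2.
Solve for the ratio: q_2/q_1 = [(4/3)·p_1/p_2]^(0.5).
With the ratio pinned down, the budget gives q_1* = I/(p_1 + p_2·(q_2/q_1)) and q_2* = (q_2/q_1)·q_1*.
Numerically q_2/q_1 = 2.828427, so q_1* = 126/(12 + 2·2.828427) = 7.136 and q_2* = 2.828427·7.136 = 20.1838.

q_2* = 20.1838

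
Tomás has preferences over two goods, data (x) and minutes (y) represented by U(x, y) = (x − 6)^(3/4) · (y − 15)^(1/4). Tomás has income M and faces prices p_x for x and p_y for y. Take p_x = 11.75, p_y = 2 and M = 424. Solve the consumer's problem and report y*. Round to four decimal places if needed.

MRS = 3·(y−15)/(x−6). Tangency with p_x/p_y gives y−15 = (1/3)·(p_x/p_y)·(x−6).
Substituting into the budget: x* = 6 + 0.75·(M − 6·p_x − 15·p_y)/p_x, and y* = 15 + 0.25·(…)/p_y.
Discretionary income = 424 − 6·11.75 − 15·2 = 323.5; y* = 15 + 0.25·323.5/2 = 55.4375.

y* = 55.4375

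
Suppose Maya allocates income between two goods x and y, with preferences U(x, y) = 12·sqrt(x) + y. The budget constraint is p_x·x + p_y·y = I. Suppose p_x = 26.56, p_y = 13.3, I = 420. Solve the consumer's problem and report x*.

x* = 9.0271

Solve: √x = 6·p_y/p_x, so x*(p_x,p_y) = (6·p_y/p_x)², and y* = (I − p_x·x*)/p_y.
Plugging in: x* = (6·13.3/26.56)² = 9.0271.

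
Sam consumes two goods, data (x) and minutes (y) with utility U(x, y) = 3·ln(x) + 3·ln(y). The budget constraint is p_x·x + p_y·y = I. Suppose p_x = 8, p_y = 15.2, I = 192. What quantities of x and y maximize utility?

x* = 12, y* = 6.3158

Tangency: MRS = y/x = p_x/p_y.
So 3·p_y·y = 3·p_x·x; combined with the budget, a share 0.5 of income goes to x.
Demand: x*(p_x,p_y,I) = 0.5·I/p_x and y* = 0.5·I/p_y.
At p_x=8, p_y=15.2, I=192: x* = 0.5·192/8 = 12, y* = 6.3158.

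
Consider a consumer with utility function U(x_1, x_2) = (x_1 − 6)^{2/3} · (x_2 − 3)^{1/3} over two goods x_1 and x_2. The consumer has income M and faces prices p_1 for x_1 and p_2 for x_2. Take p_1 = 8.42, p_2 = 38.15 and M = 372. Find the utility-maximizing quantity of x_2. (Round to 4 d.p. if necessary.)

x_2* = 4.8089

Let x_1' = x_1−6, x_2' = x_2−3. MRS = 2·x_2'/x_1' = p_1/p_2.
Substituting into the budget: x_1* = 6 + 2/3·(M − 6·p_1 − 3·p_2)/p_1, and x_2* = 3 + 1/3·(…)/p_2.
Discretionary income = 372 − 6·8.42 − 3·38.15 = 207.03; x_2* = 3 + 1/3·207.03/38.15 = 4.8089.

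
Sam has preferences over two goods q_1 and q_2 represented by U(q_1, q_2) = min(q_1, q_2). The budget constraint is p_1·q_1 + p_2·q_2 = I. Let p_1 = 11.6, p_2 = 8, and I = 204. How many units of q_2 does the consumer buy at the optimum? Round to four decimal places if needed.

With perfect complements, no substitution: consume in ratio q_1:q_2 = 1:1.
Budget: p_1·q_1 + p_2·q_1 = I, so (p_1 + p_2)·q_1 = I.
Demand: q_1*(p_1,p_2,I) = I/(p_1 + p_2), q_2* = I/(p_1 + p_2).
Here 11.6 + 8 = 19.6, giving q_2* = 10.4082.

q_2* = 10.4082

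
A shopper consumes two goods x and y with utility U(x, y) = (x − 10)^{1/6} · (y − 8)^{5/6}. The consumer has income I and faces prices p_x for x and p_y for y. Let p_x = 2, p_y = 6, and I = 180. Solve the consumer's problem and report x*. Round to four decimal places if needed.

MRS = (1/5)·(y−8)/(x−10). Tangency with p_x/p_y gives y−8 = 5·(p_x/p_y)·(x−10).
After buying the subsistence bundle (10, 8), a share 1/6 of the remaining income goes to x: x* = 10 + 1/6·(I − 10p_x − 8p_y)/p_x.
Discretionary income = 180 − 10·2 − 8·6 = 112; x* = 10 + 1/6·112/2 = 19.3333.

x* = 19.3333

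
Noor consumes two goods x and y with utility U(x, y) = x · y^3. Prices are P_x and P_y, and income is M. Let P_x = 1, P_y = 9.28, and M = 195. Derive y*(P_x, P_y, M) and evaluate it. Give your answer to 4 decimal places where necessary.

MU_x/MU_y = (y)/(3·x); tangency sets this equal to P_x/P_y.
So P_y·y = 3·P_x·x; combined with the budget, a share 0.25 of income goes to x.
Demand: x*(P_x,P_y,M) = 0.25·M/P_x and y* = 0.75·M/P_y.
At P_x=1, P_y=9.28, M=195: y* = 0.75·195/9.28 = 15.7597.

y* = 15.7597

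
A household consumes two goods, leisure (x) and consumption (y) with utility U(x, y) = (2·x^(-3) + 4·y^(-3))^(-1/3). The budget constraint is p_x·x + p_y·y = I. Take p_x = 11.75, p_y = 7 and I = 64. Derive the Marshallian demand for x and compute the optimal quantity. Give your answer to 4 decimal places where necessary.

x* = 3.0153

With the ratio pinned down, the budget gives x* = I/(p_x + p_y·(y/x)) and y* = (y/x)·x*.
Numerically y/x = 1.353607, so x* = 64/(11.75 + 7·1.353607) = 3.0153.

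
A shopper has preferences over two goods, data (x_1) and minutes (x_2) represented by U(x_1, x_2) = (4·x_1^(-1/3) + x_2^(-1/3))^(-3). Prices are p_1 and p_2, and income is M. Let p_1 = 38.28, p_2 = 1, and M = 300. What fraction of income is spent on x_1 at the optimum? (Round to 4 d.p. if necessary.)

MRS = MU_x_1/MU_x_2 = 4·(x_2/x_1)^(4/3). Set equal to p_1/p_2.
Solve for the ratio: x_2/x_1 = [(1/4)·p_1/p_2]^(0.75).
With the ratio pinned down, the budget gives x_1* = M/(p_1 + p_2·(x_2/x_1)) and x_2* = (x_2/x_1)·x_1*.
Numerically x_2/x_1 = 5.441065, so x_1* = 300/(38.28 + 1·5.441065) = 6.8617 and x_2* = 5.441065·6.8617 = 37.3349.
Expenditure on x_1: 38.28·6.8617 = 262.6651; share = 0.8756.

share on x_1 = 0.8756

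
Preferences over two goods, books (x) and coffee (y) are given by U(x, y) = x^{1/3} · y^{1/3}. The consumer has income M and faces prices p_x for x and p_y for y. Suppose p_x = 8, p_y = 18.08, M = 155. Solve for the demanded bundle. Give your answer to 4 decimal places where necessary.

The MRS is y/x. Set MRS = p_x/p_y.
So 1/3·p_y·y = 1/3·p_x·x; combined with the budget, a share 0.5 of income goes to x.
Demand: x*(p_x,p_y,M) = 0.5·M/p_x and y* = 0.5·M/p_y.
At p_x=8, p_y=18.08, M=155: x* = 0.5·155/8 = 9.6875, y* = 4.2865.

x* = 9.6875, y* = 4.2865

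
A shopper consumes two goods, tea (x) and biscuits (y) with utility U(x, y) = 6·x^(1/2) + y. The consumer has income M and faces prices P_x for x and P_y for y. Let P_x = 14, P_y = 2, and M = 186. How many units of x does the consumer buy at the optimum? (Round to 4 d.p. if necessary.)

Set MRS = P_x/P_y: 3·x^(−1/2) = P_x/P_y.
Thus x* = (3·P_y/P_x)² — independent of M — with the rest of income spent on y.
Plugging in: x* = (3·2/14)² = 0.1837.

x* = 0.1837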